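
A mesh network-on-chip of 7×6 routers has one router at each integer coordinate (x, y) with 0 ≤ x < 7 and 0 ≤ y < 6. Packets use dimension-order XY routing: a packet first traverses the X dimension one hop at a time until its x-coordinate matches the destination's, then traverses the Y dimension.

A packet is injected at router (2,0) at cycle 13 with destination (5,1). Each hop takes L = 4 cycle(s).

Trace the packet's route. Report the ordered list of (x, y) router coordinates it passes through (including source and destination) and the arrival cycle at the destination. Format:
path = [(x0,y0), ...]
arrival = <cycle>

path = [(2,0), (3,0), (4,0), (5,0), (5,1)]
arrival = 29

[0] x=2 y=0 t=13
[1] x=3 y=0 t=17 →E
[2] x=4 y=0 t=21 →E
[3] x=5 y=0 t=25 →E
[4] x=5 y=1 t=29 →N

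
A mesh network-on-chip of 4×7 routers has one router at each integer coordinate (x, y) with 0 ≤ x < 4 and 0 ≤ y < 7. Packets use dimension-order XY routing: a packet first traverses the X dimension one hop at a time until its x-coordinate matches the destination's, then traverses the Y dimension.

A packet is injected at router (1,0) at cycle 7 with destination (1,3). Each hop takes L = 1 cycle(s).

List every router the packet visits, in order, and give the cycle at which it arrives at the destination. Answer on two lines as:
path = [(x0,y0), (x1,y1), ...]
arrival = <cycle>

#0 — 1,0 | c7
#1 — 1,1 | c8 | N
#2 — 1,2 | c9 | N
#3 — 1,3 | c10 | N

path = [(1,0), (1,1), (1,2), (1,3)]
arrival = 10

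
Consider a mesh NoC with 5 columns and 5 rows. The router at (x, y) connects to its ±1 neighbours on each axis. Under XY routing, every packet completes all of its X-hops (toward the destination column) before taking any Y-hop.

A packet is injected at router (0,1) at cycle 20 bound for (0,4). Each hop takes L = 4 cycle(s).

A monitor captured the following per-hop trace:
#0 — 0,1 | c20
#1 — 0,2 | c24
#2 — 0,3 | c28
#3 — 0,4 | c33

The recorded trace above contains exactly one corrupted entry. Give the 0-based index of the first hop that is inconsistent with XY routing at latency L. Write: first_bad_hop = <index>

check 1→ d=(0,1) cyc+4: ok
check 2→ d=(0,1) cyc+4: ok
check 3→ d=(0,1) cyc+5: BAD: Δcyc=5≠L

first_bad_hop = 3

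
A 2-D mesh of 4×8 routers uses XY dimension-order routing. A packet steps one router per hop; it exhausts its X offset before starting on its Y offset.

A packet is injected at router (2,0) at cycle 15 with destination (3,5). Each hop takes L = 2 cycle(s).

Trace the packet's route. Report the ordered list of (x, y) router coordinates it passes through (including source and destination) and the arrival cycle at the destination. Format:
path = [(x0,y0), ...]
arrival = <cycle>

hop 0: (2,0) @ cyc 15
hop 1: (3,0) @ cyc 17  [E]
hop 2: (3,1) @ cyc 19  [N]
hop 3: (3,2) @ cyc 21  [N]
hop 4: (3,3) @ cyc 23  [N]
hop 5: (3,4) @ cyc 25  [N]
hop 6: (3,5) @ cyc 27  [N]

path = [(2,0), (3,0), (3,1), (3,2), (3,3), (3,4), (3,5)]
arrival = 27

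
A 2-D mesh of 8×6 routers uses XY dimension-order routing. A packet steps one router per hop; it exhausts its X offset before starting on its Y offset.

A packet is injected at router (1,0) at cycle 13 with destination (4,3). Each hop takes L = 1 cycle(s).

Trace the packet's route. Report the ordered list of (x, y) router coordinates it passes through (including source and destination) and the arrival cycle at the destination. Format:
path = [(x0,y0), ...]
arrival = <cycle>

#0 — 1,0 | c13
#1 — 2,0 | c14 | E
#2 — 3,0 | c15 | E
#3 — 4,0 | c16 | E
#4 — 4,1 | c17 | N
#5 — 4,2 | c18 | N
#6 — 4,3 | c19 | N

path = [(1,0), (2,0), (3,0), (4,0), (4,1), (4,2), (4,3)]
arrival = 19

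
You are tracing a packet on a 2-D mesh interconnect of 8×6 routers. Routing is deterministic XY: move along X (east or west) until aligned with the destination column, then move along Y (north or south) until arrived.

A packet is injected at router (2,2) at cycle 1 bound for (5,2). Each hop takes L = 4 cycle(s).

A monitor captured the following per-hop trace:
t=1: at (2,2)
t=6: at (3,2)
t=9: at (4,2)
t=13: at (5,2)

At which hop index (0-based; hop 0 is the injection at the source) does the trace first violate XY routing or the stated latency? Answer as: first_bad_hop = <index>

hop 1: step (+1,+0), +5 cyc — BAD: Δcyc=5≠L

first_bad_hop = 1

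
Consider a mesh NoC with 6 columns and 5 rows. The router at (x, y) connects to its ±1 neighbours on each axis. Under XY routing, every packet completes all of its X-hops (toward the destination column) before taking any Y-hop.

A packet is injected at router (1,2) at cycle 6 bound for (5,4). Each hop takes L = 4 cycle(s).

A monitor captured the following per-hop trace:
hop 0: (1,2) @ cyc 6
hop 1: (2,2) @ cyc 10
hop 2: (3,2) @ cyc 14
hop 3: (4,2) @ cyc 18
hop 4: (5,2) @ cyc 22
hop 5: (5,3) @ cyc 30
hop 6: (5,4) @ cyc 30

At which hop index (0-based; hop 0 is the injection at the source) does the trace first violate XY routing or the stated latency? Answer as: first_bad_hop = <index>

  1: Δx=+1 Δy=+0 Δt=4 [ok]
  2: Δx=+1 Δy=+0 Δt=4 [ok]
  3: Δx=+1 Δy=+0 Δt=4 [ok]
  4: Δx=+1 Δy=+0 Δt=4 [ok]
  5: Δx=+0 Δy=+1 Δt=8 [BAD: Δcyc=8≠L]

first_bad_hop = 5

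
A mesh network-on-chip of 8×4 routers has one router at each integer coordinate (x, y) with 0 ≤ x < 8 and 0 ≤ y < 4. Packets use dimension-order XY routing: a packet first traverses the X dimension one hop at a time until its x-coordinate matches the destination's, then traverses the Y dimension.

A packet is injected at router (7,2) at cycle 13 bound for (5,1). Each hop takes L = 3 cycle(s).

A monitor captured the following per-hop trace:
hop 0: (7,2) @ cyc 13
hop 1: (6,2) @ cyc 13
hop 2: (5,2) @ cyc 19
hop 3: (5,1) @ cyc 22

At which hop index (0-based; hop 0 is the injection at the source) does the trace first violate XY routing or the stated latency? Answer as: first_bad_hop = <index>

hop 1: step (-1,+0), +0 cyc — BAD: Δcyc=0≠L

first_bad_hop = 1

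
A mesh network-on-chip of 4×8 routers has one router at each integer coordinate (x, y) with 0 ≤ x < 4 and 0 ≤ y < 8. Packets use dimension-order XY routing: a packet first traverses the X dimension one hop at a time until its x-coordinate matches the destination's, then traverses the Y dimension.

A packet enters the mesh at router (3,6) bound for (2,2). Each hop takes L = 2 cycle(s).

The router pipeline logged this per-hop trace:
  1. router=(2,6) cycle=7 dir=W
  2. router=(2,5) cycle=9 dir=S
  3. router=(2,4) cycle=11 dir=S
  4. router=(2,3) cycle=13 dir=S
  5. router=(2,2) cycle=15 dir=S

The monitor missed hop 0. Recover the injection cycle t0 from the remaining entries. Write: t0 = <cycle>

The first recorded entry is hop 1 at cycle 7.
Therefore t0 = 7 − L = 5.

t0 = 5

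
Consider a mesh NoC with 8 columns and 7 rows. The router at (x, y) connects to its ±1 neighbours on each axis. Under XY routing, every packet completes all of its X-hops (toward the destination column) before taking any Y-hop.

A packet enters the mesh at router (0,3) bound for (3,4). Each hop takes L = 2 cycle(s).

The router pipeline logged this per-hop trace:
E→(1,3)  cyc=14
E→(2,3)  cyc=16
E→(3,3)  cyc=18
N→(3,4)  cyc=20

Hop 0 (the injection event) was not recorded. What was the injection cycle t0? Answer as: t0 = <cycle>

cyc[1] = 14 and cyc[k] = t0 + k·L for every k.
Therefore t0 = 14 − L = 12.

t0 = 12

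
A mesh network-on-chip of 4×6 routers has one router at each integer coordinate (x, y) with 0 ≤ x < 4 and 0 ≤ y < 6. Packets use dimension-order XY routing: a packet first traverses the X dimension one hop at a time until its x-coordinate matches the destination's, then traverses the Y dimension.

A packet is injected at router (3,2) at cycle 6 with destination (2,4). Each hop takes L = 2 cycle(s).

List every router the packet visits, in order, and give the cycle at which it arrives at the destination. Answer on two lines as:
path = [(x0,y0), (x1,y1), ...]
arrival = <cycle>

path = [(3,2), (2,2), (2,3), (2,4)]
arrival = 12

  0. router=(3,2) cycle=6 (inject)
  1. router=(2,2) cycle=8 dir=W
  2. router=(2,3) cycle=10 dir=N
  3. router=(2,4) cycle=12 dir=N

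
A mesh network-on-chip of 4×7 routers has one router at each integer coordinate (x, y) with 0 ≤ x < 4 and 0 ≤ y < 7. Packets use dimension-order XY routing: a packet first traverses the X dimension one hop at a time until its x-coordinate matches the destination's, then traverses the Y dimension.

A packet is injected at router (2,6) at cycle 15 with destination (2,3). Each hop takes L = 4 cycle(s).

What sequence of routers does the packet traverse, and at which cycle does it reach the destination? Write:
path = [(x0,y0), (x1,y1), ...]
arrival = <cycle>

[0] x=2 y=6 t=15
[1] x=2 y=5 t=19 →S
[2] x=2 y=4 t=23 →S
[3] x=2 y=3 t=27 →S

path = [(2,6), (2,5), (2,4), (2,3)]
arrival = 27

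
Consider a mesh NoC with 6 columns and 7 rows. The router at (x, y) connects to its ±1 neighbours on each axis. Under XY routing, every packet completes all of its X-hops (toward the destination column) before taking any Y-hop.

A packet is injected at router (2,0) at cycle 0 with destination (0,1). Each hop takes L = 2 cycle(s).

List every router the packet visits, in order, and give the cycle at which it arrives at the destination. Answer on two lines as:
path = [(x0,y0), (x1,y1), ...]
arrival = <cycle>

src (2,0)  cyc=0
W→(1,0)  cyc=2
W→(0,0)  cyc=4
N→(0,1)  cyc=6

path = [(2,0), (1,0), (0,0), (0,1)]
arrival = 6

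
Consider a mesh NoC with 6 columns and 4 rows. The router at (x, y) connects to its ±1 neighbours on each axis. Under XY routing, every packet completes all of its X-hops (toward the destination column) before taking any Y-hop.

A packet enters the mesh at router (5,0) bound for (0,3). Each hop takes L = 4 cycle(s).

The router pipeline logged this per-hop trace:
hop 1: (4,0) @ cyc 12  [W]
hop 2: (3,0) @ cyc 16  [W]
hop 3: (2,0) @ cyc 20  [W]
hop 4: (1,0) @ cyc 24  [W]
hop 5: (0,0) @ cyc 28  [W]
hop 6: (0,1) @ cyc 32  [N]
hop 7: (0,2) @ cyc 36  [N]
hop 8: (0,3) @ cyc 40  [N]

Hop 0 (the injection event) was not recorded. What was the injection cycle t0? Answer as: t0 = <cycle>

Hop 1 reached at cycle 12; hop k is at t0 + k·L.
t0 = cyc[1] − L = 12 − 4 = 8.

t0 = 8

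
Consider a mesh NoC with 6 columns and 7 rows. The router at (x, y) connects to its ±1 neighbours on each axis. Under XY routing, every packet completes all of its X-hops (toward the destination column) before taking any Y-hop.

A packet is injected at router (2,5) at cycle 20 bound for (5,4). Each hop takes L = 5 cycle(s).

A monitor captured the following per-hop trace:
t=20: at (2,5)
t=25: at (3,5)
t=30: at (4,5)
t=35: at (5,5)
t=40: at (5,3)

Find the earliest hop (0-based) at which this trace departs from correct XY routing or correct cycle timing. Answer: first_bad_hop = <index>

first_bad_hop = 4

hop 1: step (+1,+0), +5 cyc — ok
hop 2: step (+1,+0), +5 cyc — ok
hop 3: step (+1,+0), +5 cyc — ok
hop 4: step (+0,-2), +5 cyc — BAD: non-unit step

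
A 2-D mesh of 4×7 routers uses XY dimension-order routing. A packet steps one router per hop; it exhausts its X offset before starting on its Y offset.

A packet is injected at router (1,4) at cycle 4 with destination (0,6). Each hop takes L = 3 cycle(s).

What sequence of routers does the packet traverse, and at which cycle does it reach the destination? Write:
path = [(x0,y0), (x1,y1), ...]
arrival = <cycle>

src (1,4)  cyc=4
W→(0,4)  cyc=7
N→(0,5)  cyc=10
N→(0,6)  cyc=13

path = [(1,4), (0,4), (0,5), (0,6)]
arrival = 13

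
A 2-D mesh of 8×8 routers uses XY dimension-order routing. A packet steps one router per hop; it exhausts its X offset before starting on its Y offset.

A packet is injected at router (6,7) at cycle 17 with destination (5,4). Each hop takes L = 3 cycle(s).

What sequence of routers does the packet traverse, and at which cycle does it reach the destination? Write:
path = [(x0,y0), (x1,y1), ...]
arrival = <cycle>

t=17: at (6,7)
t=20: at (5,7) after W
t=23: at (5,6) after S
t=26: at (5,5) after S
t=29: at (5,4) after S

path = [(6,7), (5,7), (5,6), (5,5), (5,4)]
arrival = 29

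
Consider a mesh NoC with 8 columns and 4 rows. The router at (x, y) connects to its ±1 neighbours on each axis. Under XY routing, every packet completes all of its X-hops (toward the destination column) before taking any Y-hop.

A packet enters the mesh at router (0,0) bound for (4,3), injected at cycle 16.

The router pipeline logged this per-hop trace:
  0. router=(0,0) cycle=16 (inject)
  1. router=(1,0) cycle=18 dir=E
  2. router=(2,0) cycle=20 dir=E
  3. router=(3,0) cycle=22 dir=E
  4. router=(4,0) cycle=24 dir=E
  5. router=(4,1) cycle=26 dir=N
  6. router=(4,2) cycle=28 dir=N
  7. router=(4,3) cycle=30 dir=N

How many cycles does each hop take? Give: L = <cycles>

From hop 0 (16) to hop 1 (18): +2 cycles.
One hop costs L cycles, so L = 2.

L = 2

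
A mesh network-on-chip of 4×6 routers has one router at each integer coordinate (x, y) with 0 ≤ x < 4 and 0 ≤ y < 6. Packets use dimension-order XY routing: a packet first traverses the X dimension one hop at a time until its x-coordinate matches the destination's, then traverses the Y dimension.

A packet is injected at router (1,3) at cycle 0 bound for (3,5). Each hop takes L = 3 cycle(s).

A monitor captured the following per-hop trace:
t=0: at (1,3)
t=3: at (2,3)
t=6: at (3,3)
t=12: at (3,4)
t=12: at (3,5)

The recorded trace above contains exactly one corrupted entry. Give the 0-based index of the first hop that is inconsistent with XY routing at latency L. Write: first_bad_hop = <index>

first_bad_hop = 3

hop 1: step (+1,+0), +3 cyc — ok
hop 2: step (+1,+0), +3 cyc — ok
hop 3: step (+0,+1), +6 cyc — BAD: Δcyc=6≠L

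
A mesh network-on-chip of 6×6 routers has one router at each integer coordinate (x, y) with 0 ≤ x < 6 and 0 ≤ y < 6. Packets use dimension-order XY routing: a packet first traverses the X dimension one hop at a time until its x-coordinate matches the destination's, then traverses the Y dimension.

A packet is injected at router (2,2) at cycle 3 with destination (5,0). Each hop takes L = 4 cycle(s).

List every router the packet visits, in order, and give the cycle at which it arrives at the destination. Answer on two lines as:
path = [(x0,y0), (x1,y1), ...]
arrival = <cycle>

  0. router=(2,2) cycle=3 (inject)
  1. router=(3,2) cycle=7 dir=E
  2. router=(4,2) cycle=11 dir=E
  3. router=(5,2) cycle=15 dir=E
  4. router=(5,1) cycle=19 dir=S
  5. router=(5,0) cycle=23 dir=S

path = [(2,2), (3,2), (4,2), (5,2), (5,1), (5,0)]
arrival = 23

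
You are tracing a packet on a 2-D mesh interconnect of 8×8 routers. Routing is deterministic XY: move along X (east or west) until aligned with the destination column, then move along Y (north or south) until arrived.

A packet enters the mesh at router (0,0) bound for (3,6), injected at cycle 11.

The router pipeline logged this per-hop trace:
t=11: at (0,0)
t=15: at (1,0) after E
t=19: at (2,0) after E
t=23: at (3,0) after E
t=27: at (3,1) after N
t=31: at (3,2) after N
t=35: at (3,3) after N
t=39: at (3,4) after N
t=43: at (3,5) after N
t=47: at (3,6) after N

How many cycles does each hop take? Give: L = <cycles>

L = 4

From hop 0 (11) to hop 1 (15): +4 cycles.
Each hop adds L, hence L = 4.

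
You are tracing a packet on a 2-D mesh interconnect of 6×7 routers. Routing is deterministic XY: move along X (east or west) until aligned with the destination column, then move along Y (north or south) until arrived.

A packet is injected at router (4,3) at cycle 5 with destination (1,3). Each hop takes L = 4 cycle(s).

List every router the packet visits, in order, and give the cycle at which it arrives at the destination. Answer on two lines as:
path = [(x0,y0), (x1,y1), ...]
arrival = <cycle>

[0] x=4 y=3 t=5
[1] x=3 y=3 t=9 →W
[2] x=2 y=3 t=13 →W
[3] x=1 y=3 t=17 →W

path = [(4,3), (3,3), (2,3), (1,3)]
arrival = 17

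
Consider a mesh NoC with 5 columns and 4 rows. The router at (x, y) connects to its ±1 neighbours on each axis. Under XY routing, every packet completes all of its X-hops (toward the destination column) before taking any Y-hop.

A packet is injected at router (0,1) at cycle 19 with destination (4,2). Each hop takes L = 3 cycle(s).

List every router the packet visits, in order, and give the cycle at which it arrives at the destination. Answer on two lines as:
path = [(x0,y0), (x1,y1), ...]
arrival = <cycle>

#0 — 0,1 | c19
#1 — 1,1 | c22 | E
#2 — 2,1 | c25 | E
#3 — 3,1 | c28 | E
#4 — 4,1 | c31 | E
#5 — 4,2 | c34 | N

path = [(0,1), (1,1), (2,1), (3,1), (4,1), (4,2)]
arrival = 34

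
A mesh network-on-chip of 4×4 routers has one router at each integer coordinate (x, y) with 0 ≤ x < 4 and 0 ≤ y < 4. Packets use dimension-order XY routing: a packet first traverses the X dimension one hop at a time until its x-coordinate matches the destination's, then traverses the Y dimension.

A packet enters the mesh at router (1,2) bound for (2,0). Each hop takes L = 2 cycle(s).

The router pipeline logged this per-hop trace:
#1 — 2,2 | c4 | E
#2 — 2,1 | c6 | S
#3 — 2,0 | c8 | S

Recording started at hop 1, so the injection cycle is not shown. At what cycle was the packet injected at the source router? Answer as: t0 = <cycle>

t0 = 2

Hop 1 reached at cycle 4; hop k is at t0 + k·L.
So t0 = 4 − 1·2 = 2.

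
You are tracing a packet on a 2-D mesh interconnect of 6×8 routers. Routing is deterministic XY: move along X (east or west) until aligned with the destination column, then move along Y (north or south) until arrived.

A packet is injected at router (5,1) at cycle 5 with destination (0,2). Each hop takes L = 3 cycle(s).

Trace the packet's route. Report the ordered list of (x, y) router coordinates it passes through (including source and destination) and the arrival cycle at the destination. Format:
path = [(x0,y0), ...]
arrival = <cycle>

hop 0: (5,1) @ cyc 5
hop 1: (4,1) @ cyc 8  [W]
hop 2: (3,1) @ cyc 11  [W]
hop 3: (2,1) @ cyc 14  [W]
hop 4: (1,1) @ cyc 17  [W]
hop 5: (0,1) @ cyc 20  [W]
hop 6: (0,2) @ cyc 23  [N]

path = [(5,1), (4,1), (3,1), (2,1), (1,1), (0,1), (0,2)]
arrival = 23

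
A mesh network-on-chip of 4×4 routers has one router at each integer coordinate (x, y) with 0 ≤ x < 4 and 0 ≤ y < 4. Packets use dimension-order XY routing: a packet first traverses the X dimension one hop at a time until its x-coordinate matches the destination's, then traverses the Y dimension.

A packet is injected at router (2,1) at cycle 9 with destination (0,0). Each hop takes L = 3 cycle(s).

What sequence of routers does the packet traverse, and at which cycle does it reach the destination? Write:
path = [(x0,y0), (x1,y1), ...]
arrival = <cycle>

path = [(2,1), (1,1), (0,1), (0,0)]
arrival = 18

t=9: at (2,1)
t=12: at (1,1) after W
t=15: at (0,1) after W
t=18: at (0,0) after S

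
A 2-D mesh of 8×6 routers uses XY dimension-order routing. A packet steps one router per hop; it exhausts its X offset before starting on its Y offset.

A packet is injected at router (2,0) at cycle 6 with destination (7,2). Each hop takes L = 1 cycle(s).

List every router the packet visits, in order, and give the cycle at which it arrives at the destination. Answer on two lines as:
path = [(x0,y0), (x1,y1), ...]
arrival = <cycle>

  0. router=(2,0) cycle=6 (inject)
  1. router=(3,0) cycle=7 dir=E
  2. router=(4,0) cycle=8 dir=E
  3. router=(5,0) cycle=9 dir=E
  4. router=(6,0) cycle=10 dir=E
  5. router=(7,0) cycle=11 dir=E
  6. router=(7,1) cycle=12 dir=N
  7. router=(7,2) cycle=13 dir=N

path = [(2,0), (3,0), (4,0), (5,0), (6,0), (7,0), (7,1), (7,2)]
arrival = 13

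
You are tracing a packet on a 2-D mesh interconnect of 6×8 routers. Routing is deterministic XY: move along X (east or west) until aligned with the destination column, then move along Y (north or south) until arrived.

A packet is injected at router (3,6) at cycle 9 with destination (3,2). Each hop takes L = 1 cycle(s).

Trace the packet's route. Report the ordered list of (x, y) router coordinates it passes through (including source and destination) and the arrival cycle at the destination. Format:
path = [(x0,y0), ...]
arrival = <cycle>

path = [(3,6), (3,5), (3,4), (3,3), (3,2)]
arrival = 13

  0. router=(3,6) cycle=9 (inject)
  1. router=(3,5) cycle=10 dir=S
  2. router=(3,4) cycle=11 dir=S
  3. router=(3,3) cycle=12 dir=S
  4. router=(3,2) cycle=13 dir=S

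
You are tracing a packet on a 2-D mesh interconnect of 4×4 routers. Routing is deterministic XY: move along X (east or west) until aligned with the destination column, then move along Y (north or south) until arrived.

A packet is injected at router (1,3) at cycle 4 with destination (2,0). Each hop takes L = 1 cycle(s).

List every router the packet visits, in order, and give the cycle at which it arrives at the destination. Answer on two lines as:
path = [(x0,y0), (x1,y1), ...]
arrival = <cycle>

  0. router=(1,3) cycle=4 (inject)
  1. router=(2,3) cycle=5 dir=E
  2. router=(2,2) cycle=6 dir=S
  3. router=(2,1) cycle=7 dir=S
  4. router=(2,0) cycle=8 dir=S

path = [(1,3), (2,3), (2,2), (2,1), (2,0)]
arrival = 8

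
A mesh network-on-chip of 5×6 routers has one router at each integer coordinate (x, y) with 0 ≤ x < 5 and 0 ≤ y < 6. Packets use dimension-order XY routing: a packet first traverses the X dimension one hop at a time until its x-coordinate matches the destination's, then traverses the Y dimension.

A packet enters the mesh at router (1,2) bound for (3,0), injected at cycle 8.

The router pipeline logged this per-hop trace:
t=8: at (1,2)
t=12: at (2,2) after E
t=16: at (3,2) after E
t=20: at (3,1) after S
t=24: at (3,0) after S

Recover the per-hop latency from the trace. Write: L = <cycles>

L = 4

From hop 0 (8) to hop 1 (12): +4 cycles.
One hop costs L cycles, so L = 4.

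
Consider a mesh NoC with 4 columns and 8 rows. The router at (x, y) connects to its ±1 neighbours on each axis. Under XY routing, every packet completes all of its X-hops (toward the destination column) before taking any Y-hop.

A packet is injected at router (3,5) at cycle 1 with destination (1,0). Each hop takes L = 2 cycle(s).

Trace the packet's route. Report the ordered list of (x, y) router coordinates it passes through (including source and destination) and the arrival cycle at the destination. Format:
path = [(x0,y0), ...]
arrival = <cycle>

#0 — 3,5 | c1
#1 — 2,5 | c3 | W
#2 — 1,5 | c5 | W
#3 — 1,4 | c7 | S
#4 — 1,3 | c9 | S
#5 — 1,2 | c11 | S
#6 — 1,1 | c13 | S
#7 — 1,0 | c15 | S

path = [(3,5), (2,5), (1,5), (1,4), (1,3), (1,2), (1,1), (1,0)]
arrival = 15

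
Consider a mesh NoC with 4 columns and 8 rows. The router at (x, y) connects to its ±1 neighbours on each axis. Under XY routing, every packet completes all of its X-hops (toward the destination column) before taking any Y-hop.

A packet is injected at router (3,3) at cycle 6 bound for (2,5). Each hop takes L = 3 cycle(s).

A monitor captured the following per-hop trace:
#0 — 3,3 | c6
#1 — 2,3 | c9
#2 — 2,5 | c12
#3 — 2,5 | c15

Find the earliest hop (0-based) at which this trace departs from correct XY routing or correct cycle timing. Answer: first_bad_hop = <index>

  1: Δx=-1 Δy=+0 Δt=3 [ok]
  2: Δx=+0 Δy=+2 Δt=3 [BAD: non-unit step]

first_bad_hop = 2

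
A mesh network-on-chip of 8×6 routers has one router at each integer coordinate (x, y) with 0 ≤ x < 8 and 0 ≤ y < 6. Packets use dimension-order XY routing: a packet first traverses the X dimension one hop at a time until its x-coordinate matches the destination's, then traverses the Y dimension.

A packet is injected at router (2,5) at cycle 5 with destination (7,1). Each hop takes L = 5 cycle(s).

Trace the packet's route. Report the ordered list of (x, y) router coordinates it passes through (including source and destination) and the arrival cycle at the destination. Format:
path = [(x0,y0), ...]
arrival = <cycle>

path = [(2,5), (3,5), (4,5), (5,5), (6,5), (7,5), (7,4), (7,3), (7,2), (7,1)]
arrival = 50

t=5: at (2,5)
t=10: at (3,5) after E
t=15: at (4,5) after E
t=20: at (5,5) after E
t=25: at (6,5) after E
t=30: at (7,5) after E
t=35: at (7,4) after S
t=40: at (7,3) after S
t=45: at (7,2) after S
t=50: at (7,1) after S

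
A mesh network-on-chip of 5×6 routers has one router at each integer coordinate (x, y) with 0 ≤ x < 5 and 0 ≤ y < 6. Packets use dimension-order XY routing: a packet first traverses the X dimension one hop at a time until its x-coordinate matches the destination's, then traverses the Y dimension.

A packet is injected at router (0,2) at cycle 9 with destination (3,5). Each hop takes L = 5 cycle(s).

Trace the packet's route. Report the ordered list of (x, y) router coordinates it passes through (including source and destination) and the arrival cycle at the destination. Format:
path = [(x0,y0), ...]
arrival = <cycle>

path = [(0,2), (1,2), (2,2), (3,2), (3,3), (3,4), (3,5)]
arrival = 39

[0] x=0 y=2 t=9
[1] x=1 y=2 t=14 →E
[2] x=2 y=2 t=19 →E
[3] x=3 y=2 t=24 →E
[4] x=3 y=3 t=29 →N
[5] x=3 y=4 t=34 →N
[6] x=3 y=5 t=39 →N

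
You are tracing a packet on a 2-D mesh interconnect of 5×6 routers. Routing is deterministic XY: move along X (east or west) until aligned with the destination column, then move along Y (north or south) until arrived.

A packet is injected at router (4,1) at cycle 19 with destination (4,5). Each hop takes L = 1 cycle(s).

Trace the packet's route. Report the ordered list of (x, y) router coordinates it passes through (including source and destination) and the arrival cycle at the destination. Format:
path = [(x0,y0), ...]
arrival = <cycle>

  0. router=(4,1) cycle=19 (inject)
  1. router=(4,2) cycle=20 dir=N
  2. router=(4,3) cycle=21 dir=N
  3. router=(4,4) cycle=22 dir=N
  4. router=(4,5) cycle=23 dir=N

path = [(4,1), (4,2), (4,3), (4,4), (4,5)]
arrival = 23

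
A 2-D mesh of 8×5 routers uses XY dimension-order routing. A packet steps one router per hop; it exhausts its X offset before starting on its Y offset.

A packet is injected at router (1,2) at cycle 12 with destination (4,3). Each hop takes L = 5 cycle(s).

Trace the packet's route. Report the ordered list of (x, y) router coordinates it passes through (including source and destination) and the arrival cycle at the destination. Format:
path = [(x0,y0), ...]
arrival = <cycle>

path = [(1,2), (2,2), (3,2), (4,2), (4,3)]
arrival = 32

t=12: at (1,2)
t=17: at (2,2) after E
t=22: at (3,2) after E
t=27: at (4,2) after E
t=32: at (4,3) after N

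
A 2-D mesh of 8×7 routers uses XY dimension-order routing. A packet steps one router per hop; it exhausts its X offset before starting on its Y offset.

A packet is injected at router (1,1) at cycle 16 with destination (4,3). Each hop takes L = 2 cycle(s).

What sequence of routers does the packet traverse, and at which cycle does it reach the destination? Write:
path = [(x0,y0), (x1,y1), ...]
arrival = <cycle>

t=16: at (1,1)
t=18: at (2,1) after E
t=20: at (3,1) after E
t=22: at (4,1) after E
t=24: at (4,2) after N
t=26: at (4,3) after N

path = [(1,1), (2,1), (3,1), (4,1), (4,2), (4,3)]
arrival = 26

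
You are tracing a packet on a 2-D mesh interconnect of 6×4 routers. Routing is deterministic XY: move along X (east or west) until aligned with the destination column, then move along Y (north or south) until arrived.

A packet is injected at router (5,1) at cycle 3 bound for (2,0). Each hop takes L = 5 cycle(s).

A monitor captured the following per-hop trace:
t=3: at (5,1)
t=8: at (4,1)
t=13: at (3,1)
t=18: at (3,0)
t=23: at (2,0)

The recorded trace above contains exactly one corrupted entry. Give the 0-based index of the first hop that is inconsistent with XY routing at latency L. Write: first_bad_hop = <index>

first_bad_hop = 3

check 1→ d=(-1,0) cyc+5: ok
check 2→ d=(-1,0) cyc+5: ok
check 3→ d=(0,-1) cyc+5: BAD: Y-move but x=3≠2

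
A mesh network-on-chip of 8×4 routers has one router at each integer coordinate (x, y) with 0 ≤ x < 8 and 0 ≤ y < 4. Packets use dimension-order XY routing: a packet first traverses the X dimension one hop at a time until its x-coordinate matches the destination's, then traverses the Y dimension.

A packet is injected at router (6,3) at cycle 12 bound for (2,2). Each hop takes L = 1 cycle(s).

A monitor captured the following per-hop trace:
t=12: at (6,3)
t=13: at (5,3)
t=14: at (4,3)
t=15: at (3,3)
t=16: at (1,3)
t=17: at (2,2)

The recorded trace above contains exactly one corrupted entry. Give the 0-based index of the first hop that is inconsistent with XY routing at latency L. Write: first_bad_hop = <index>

hop 1: step (-1,+0), +1 cyc — ok
hop 2: step (-1,+0), +1 cyc — ok
hop 3: step (-1,+0), +1 cyc — ok
hop 4: step (-2,+0), +1 cyc — BAD: non-unit step

first_bad_hop = 4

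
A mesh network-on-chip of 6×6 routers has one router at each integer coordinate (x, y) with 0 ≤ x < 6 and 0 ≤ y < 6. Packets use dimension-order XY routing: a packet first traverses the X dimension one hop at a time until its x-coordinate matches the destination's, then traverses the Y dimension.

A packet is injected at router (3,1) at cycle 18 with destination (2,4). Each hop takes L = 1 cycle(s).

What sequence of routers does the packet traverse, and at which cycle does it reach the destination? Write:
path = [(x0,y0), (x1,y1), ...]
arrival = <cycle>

src (3,1)  cyc=18
W→(2,1)  cyc=19
N→(2,2)  cyc=20
N→(2,3)  cyc=21
N→(2,4)  cyc=22

path = [(3,1), (2,1), (2,2), (2,3), (2,4)]
arrival = 22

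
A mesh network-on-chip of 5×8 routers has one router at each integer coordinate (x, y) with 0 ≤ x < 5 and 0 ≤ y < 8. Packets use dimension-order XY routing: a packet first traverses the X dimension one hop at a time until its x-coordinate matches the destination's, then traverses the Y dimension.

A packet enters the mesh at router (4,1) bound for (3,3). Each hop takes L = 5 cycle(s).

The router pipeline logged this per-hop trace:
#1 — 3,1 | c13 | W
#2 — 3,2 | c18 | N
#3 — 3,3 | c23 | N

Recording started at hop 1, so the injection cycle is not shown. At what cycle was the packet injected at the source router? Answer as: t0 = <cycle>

cyc[1] = 13 and cyc[k] = t0 + k·L for every k.
t0 = cyc[1] − L = 13 − 5 = 8.

t0 = 8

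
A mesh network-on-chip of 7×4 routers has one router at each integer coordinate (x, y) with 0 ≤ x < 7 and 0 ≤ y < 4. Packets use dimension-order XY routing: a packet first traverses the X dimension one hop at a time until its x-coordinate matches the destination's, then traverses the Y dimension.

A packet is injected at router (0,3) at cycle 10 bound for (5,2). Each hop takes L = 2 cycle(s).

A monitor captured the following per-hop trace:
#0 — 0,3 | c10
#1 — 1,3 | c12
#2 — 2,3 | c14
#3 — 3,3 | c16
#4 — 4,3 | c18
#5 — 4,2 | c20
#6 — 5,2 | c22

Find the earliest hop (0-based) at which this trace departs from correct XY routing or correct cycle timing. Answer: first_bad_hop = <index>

hop 1: step (+1,+0), +2 cyc — ok
hop 2: step (+1,+0), +2 cyc — ok
hop 3: step (+1,+0), +2 cyc — ok
hop 4: step (+1,+0), +2 cyc — ok
hop 5: step (+0,-1), +2 cyc — BAD: Y-move but x=4≠5

first_bad_hop = 5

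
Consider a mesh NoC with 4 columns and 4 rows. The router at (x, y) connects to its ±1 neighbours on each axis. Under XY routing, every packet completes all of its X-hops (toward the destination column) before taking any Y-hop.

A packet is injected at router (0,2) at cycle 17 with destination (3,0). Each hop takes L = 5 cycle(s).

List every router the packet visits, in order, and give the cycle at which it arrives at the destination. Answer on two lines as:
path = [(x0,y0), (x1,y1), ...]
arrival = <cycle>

path = [(0,2), (1,2), (2,2), (3,2), (3,1), (3,0)]
arrival = 42

  0. router=(0,2) cycle=17 (inject)
  1. router=(1,2) cycle=22 dir=E
  2. router=(2,2) cycle=27 dir=E
  3. router=(3,2) cycle=32 dir=E
  4. router=(3,1) cycle=37 dir=S
  5. router=(3,0) cycle=42 dir=S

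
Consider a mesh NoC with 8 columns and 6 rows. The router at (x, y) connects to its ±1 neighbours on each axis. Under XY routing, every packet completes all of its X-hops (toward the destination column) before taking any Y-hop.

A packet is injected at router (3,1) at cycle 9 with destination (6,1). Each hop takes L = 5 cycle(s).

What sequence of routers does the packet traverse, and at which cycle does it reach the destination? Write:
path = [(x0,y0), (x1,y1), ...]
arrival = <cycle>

t=9: at (3,1)
t=14: at (4,1) after E
t=19: at (5,1) after E
t=24: at (6,1) after E

path = [(3,1), (4,1), (5,1), (6,1)]
arrival = 24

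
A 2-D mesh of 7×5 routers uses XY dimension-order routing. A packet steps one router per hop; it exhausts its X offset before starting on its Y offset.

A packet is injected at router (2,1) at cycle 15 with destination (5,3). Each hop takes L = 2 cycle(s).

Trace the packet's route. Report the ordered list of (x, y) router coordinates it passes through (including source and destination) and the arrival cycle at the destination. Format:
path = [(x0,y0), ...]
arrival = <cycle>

t=15: at (2,1)
t=17: at (3,1) after E
t=19: at (4,1) after E
t=21: at (5,1) after E
t=23: at (5,2) after N
t=25: at (5,3) after N

path = [(2,1), (3,1), (4,1), (5,1), (5,2), (5,3)]
arrival = 25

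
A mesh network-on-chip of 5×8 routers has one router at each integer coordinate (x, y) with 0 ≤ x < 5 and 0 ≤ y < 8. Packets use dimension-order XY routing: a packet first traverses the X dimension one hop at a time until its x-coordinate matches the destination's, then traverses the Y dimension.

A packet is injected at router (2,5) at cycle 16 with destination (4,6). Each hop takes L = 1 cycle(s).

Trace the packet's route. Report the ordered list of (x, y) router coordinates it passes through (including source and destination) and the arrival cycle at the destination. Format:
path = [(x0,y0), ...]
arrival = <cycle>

src (2,5)  cyc=16
E→(3,5)  cyc=17
E→(4,5)  cyc=18
N→(4,6)  cyc=19

path = [(2,5), (3,5), (4,5), (4,6)]
arrival = 19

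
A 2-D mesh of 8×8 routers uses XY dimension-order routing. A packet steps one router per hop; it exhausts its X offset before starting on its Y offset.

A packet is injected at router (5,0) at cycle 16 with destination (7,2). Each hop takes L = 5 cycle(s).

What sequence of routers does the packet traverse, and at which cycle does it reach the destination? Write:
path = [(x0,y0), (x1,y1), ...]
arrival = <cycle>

t=16: at (5,0)
t=21: at (6,0) after E
t=26: at (7,0) after E
t=31: at (7,1) after N
t=36: at (7,2) after N

path = [(5,0), (6,0), (7,0), (7,1), (7,2)]
arrival = 36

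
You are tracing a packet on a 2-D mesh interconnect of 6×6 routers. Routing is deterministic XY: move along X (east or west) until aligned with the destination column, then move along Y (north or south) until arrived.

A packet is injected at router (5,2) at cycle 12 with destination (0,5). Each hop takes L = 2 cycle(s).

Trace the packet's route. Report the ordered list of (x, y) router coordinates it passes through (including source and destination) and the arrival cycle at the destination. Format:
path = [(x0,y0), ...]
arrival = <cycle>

path = [(5,2), (4,2), (3,2), (2,2), (1,2), (0,2), (0,3), (0,4), (0,5)]
arrival = 28

  0. router=(5,2) cycle=12 (inject)
  1. router=(4,2) cycle=14 dir=W
  2. router=(3,2) cycle=16 dir=W
  3. router=(2,2) cycle=18 dir=W
  4. router=(1,2) cycle=20 dir=W
  5. router=(0,2) cycle=22 dir=W
  6. router=(0,3) cycle=24 dir=N
  7. router=(0,4) cycle=26 dir=N
  8. router=(0,5) cycle=28 dir=N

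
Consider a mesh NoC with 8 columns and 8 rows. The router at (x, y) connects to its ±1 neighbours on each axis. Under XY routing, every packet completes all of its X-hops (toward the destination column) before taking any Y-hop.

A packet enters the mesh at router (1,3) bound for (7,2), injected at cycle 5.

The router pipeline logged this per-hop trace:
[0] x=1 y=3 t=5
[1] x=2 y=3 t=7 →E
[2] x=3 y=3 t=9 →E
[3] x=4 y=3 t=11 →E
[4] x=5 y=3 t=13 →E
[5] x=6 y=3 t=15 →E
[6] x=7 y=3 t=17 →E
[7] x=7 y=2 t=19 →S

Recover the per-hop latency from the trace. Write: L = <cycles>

L = 2

Δcyc across hop 0→1: 7 − 5 = 2.
Per-hop latency L = Δcyc = 2.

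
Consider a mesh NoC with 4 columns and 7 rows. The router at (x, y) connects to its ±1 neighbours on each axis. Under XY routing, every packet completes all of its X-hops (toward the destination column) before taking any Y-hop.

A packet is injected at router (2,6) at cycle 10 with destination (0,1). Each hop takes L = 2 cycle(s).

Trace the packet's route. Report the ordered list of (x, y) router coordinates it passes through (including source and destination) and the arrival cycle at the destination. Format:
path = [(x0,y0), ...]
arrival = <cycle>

path = [(2,6), (1,6), (0,6), (0,5), (0,4), (0,3), (0,2), (0,1)]
arrival = 24

hop 0: (2,6) @ cyc 10
hop 1: (1,6) @ cyc 12  [W]
hop 2: (0,6) @ cyc 14  [W]
hop 3: (0,5) @ cyc 16  [S]
hop 4: (0,4) @ cyc 18  [S]
hop 5: (0,3) @ cyc 20  [S]
hop 6: (0,2) @ cyc 22  [S]
hop 7: (0,1) @ cyc 24  [S]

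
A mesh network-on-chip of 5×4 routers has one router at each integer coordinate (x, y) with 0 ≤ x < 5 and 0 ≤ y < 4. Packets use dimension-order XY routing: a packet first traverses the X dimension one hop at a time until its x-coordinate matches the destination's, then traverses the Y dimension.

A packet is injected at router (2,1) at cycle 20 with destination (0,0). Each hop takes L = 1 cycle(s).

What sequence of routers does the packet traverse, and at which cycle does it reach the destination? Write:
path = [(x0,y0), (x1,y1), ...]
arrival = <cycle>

path = [(2,1), (1,1), (0,1), (0,0)]
arrival = 23

src (2,1)  cyc=20
W→(1,1)  cyc=21
W→(0,1)  cyc=22
S→(0,0)  cyc=23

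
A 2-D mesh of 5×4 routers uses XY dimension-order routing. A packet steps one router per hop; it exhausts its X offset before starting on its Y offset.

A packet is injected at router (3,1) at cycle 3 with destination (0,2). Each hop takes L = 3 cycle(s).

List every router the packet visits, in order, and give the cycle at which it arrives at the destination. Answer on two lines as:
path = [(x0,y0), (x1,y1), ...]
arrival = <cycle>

path = [(3,1), (2,1), (1,1), (0,1), (0,2)]
arrival = 15

hop 0: (3,1) @ cyc 3
hop 1: (2,1) @ cyc 6  [W]
hop 2: (1,1) @ cyc 9  [W]
hop 3: (0,1) @ cyc 12  [W]
hop 4: (0,2) @ cyc 15  [N]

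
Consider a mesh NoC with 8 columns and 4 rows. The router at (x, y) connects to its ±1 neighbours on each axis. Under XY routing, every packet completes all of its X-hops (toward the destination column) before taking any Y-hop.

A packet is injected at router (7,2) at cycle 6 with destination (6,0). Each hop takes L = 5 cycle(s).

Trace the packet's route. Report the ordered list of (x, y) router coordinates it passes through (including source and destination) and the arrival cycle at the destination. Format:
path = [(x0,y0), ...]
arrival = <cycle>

path = [(7,2), (6,2), (6,1), (6,0)]
arrival = 21

  0. router=(7,2) cycle=6 (inject)
  1. router=(6,2) cycle=11 dir=W
  2. router=(6,1) cycle=16 dir=S
  3. router=(6,0) cycle=21 dir=S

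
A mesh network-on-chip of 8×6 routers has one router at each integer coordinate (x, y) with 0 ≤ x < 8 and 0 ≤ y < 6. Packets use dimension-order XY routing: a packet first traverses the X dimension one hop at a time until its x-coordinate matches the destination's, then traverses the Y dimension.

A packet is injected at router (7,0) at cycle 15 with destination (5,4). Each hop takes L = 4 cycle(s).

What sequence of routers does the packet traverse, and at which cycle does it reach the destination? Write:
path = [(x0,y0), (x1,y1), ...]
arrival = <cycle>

hop 0: (7,0) @ cyc 15
hop 1: (6,0) @ cyc 19  [W]
hop 2: (5,0) @ cyc 23  [W]
hop 3: (5,1) @ cyc 27  [N]
hop 4: (5,2) @ cyc 31  [N]
hop 5: (5,3) @ cyc 35  [N]
hop 6: (5,4) @ cyc 39  [N]

path = [(7,0), (6,0), (5,0), (5,1), (5,2), (5,3), (5,4)]
arrival = 39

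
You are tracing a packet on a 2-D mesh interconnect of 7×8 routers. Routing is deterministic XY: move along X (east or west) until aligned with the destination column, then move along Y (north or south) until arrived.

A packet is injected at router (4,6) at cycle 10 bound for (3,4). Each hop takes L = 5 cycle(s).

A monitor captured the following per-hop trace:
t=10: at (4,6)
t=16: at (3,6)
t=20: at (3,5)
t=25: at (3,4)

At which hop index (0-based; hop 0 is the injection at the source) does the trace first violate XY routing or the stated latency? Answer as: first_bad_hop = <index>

first_bad_hop = 1

check 1→ d=(-1,0) cyc+6: BAD: Δcyc=6≠L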